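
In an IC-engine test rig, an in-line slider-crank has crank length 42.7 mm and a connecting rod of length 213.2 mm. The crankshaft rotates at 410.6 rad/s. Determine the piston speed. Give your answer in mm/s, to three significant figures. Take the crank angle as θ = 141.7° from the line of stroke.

9150

ω = 410.6 rad/s
For an in-line slider-crank, x = r cosθ + √(L² − r² sin²θ), so v = −rω sinθ·[1 + r cosθ/√(L² − r² sin²θ)].
With r = 0.0427 m, L = 0.2132 m, θ = 141.7°: √(L² − r² sin²θ) = 0.21155 m.
v = −0.0427·410.6·0.61978·[1 + 0.0427·-0.78478/0.21155] = -9.1451 m/s.
|v| = 9.1451 m/s = 9145.1 mm/s.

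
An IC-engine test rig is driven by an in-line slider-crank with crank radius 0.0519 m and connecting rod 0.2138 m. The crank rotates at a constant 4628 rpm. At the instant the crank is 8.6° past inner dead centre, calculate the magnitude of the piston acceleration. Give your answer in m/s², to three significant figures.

14900

ω = 2π·4628/60 = 484.6 rad/s
x(θ) = r cosθ + √(L² − r² sin²θ); with ω constant, a = ω²·d²x/dθ².
d²x/dθ² = −r cosθ − r²(cos2θ)/√u − r⁴ sin²2θ/(4u^{3/2}),  u = L² − r² sin²θ = 0.0456502 m².
Substituting r = 0.0519 m, L = 0.2138 m, θ = 8.6°: d²x/dθ² = -0.063376 m.
a = ω²·d²x/dθ² = (484.6)²·(-0.063376) = -14886 m/s²;  |a| = 14886 m/s².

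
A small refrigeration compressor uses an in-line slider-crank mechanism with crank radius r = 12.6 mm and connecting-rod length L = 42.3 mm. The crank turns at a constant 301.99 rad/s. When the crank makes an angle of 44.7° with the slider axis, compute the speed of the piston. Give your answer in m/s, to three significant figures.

3.26

ω = 302 rad/s
For an in-line slider-crank, x = r cosθ + √(L² − r² sin²θ), so v = −rω sinθ·[1 + r cosθ/√(L² − r² sin²θ)].
With r = 0.0126 m, L = 0.0423 m, θ = 44.7°: √(L² − r² sin²θ) = 0.041361 m.
v = −0.0126·302·0.70339·[1 + 0.0126·0.71080/0.041361] = -3.256 m/s.
|v| = 3.256 m/s.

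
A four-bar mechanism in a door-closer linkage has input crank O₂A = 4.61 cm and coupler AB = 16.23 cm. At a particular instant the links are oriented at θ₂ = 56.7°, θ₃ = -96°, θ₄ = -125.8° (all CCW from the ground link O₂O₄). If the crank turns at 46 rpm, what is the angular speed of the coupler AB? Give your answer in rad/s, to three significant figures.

ω₂ = 4.817 rad/s (from 46 rpm).
Differentiating the loop-closure r₂e^{iθ₂}+r₃e^{iθ₃}=r₁+r₄e^{iθ₄} gives r₂ω₂e^{iθ₂}+r₃ω₃e^{iθ₃}=r₄ω₄e^{iθ₄}.
Eliminating the other unknown: ω₃ = r₂ω₂ sin(θ₄−θ₂) / [r₃ sin(θ₃−θ₄)].
Numerator sine = +0.04362; denominator sine = +0.49697.
Result = 0.0461·4.817·(+0.04362) / (0.1623·(+0.49697)) = +0.12009 rad/s; magnitude 0.12009 rad/s.

0.120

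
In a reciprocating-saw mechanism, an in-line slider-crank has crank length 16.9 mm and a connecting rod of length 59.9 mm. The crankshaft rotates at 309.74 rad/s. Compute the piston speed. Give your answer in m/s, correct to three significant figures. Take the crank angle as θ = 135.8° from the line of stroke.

ω = 309.7 rad/s
For an in-line slider-crank, x = r cosθ + √(L² − r² sin²θ), so v = −rω sinθ·[1 + r cosθ/√(L² − r² sin²θ)].
With r = 0.0169 m, L = 0.0599 m, θ = 135.8°: √(L² − r² sin²θ) = 0.05873 m.
v = −0.0169·309.7·0.69717·[1 + 0.0169·-0.71691/0.05873] = -2.8965 m/s.
|v| = 2.8965 m/s.

2.90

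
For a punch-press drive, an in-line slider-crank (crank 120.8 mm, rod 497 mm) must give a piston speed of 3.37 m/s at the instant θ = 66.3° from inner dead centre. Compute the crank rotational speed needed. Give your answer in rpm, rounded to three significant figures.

264

For an in-line slider-crank, |v_piston| = rω|sinθ|·[1 + r cosθ/√(L² − r² sin²θ)].
With r = 0.1208 m, L = 0.497 m, θ = 66.3°: the bracketed kinematic factor |dx/dθ| = 0.1217 m.
ω = v/|dx/dθ| = 3.37/0.1217 = 27.692 rad/s.
N = 60ω/(2π) = 264.44 rpm.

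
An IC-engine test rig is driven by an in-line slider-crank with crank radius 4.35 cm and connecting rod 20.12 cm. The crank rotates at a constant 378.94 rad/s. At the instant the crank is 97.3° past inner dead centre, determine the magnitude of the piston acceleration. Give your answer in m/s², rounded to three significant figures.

ω = 378.9 rad/s
x(θ) = r cosθ + √(L² − r² sin²θ); with ω constant, a = ω²·d²x/dθ².
d²x/dθ² = −r cosθ − r²(cos2θ)/√u − r⁴ sin²2θ/(4u^{3/2}),  u = L² − r² sin²θ = 0.0386197 m².
Substituting r = 0.0435 m, L = 0.2012 m, θ = 97.3°: d²x/dθ² = +0.014838 m.
a = ω²·d²x/dθ² = (378.9)²·(+0.014838) = +2130.6 m/s²;  |a| = 2130.6 m/s².

2130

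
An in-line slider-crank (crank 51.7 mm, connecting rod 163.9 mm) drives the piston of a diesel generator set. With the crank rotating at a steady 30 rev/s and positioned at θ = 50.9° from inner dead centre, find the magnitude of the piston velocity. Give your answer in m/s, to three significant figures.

9.11

ω = 2π·30 = 188.5 rad/s
For an in-line slider-crank, x = r cosθ + √(L² − r² sin²θ), so v = −rω sinθ·[1 + r cosθ/√(L² − r² sin²θ)].
With r = 0.0517 m, L = 0.1639 m, θ = 50.9°: √(L² − r² sin²θ) = 0.15891 m.
v = −0.0517·188.5·0.77605·[1 + 0.0517·0.63068/0.15891] = -9.1145 m/s.
|v| = 9.1145 m/s.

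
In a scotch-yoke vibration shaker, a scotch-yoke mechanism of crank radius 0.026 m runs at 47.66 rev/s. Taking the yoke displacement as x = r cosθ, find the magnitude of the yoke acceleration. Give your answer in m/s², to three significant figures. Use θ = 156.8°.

ω = 299.5 rad/s (from 47.66 rev/s).
x = r cosθ ⇒ ẍ = −rω² cosθ (ω constant).
|a| = rω²|cosθ| = 0.026·(299.5)²·|cos 156.8°| = 2143 m/s².

2140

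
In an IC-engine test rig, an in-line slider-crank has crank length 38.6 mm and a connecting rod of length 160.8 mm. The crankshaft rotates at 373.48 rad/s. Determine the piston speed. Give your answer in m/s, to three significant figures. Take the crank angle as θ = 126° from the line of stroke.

ω = 373.5 rad/s
For an in-line slider-crank, x = r cosθ + √(L² − r² sin²θ), so v = −rω sinθ·[1 + r cosθ/√(L² − r² sin²θ)].
With r = 0.0386 m, L = 0.1608 m, θ = 126°: √(L² − r² sin²θ) = 0.15774 m.
v = −0.0386·373.5·0.80902·[1 + 0.0386·-0.58779/0.15774] = -9.9855 m/s.
|v| = 9.9855 m/s.

9.99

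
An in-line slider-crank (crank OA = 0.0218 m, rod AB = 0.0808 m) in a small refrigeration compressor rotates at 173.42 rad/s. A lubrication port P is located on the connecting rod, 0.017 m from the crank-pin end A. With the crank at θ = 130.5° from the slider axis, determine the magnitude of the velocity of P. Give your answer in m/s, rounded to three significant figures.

3.38

ω = 173.4 rad/s.  Crank-pin speed |V_A| = rω = 3.7806 m/s, perpendicular to OA.
Rod angle: sinφ = −(r/L) sinθ ⇒ φ = -11.839°; ω_rod = −rω cosθ/√(L²−r²sin²θ) = +31.047 rad/s.
V_P = V_A + ω_rod × AP, with AP = 0.017 m along the rod.
Components: V_Px = −rω sinθ − a·ω_rod·sinφ = -2.7665 m/s;  V_Py = rω cosθ + a·ω_rod·cosφ = -1.9387 m/s.
|V_P| = √(V_Px² + V_Py²) = 3.3782 m/s.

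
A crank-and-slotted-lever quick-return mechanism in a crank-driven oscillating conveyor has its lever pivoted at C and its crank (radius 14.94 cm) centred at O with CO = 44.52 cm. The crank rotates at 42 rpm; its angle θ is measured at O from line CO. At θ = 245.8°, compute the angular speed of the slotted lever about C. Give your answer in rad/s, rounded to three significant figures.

0.131

ω = 4.398 rad/s (from 42 rpm).
Crank pin A relative to C: A = (d + r cosθ, r sinθ); lever angle φ = atan2(r sinθ, d + r cosθ).
Differentiating tanφ: φ̇ = rω(d cosθ + r)/(d² + r² + 2dr cosθ).
d² + r² + 2dr cosθ = |CA|² = 0.165993 m²;  d cosθ + r = -0.033098 m.
|ω_lever| = |0.1494·4.398·-0.033098| / 0.165993 = 0.13102 rad/s.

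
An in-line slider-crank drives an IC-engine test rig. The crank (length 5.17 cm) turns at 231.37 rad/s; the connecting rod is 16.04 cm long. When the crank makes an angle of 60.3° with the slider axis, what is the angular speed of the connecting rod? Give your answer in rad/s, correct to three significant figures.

38.5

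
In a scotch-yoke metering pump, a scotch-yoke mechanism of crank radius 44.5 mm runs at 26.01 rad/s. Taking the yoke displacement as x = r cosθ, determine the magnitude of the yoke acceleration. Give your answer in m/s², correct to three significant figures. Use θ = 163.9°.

ω = 26.01 rad/s
x = r cosθ ⇒ ẍ = −rω² cosθ (ω constant).
|a| = rω²|cosθ| = 0.0445·(26.01)²·|cos 163.9°| = 28.924 m/s².

28.9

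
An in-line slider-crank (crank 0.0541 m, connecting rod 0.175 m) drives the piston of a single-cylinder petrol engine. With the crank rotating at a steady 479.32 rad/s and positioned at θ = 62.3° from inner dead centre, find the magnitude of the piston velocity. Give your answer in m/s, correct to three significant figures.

26.4

ω = 479.3 rad/s
For an in-line slider-crank, x = r cosθ + √(L² − r² sin²θ), so v = −rω sinθ·[1 + r cosθ/√(L² − r² sin²θ)].
With r = 0.0541 m, L = 0.175 m, θ = 62.3°: √(L² − r² sin²θ) = 0.16832 m.
v = −0.0541·479.3·0.88539·[1 + 0.0541·0.46484/0.16832] = -26.39 m/s.
|v| = 26.39 m/s.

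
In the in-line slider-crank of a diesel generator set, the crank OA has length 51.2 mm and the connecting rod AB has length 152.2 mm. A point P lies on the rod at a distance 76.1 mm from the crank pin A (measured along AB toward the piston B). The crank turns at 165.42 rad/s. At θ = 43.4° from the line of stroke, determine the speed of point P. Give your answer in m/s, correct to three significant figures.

ω = 165.4 rad/s.  Crank-pin speed |V_A| = rω = 8.4695 m/s, perpendicular to OA.
Rod angle: sinφ = −(r/L) sinθ ⇒ φ = -13.364°; ω_rod = −rω cosθ/√(L²−r²sin²θ) = -41.557 rad/s.
V_P = V_A + ω_rod × AP, with AP = 0.0761 m along the rod.
Components: V_Px = −rω sinθ − a·ω_rod·sinφ = -6.5503 m/s;  V_Py = rω cosθ + a·ω_rod·cosφ = +3.0769 m/s.
|V_P| = √(V_Px² + V_Py²) = 7.2369 m/s.

7.24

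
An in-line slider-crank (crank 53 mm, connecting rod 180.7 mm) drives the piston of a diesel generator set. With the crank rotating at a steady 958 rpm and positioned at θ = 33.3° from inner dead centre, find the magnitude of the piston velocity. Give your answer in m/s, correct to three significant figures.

3.64

ω = 2π·958/60 = 100.3 rad/s
For an in-line slider-crank, x = r cosθ + √(L² − r² sin²θ), so v = −rω sinθ·[1 + r cosθ/√(L² − r² sin²θ)].
With r = 0.053 m, L = 0.1807 m, θ = 33.3°: √(L² − r² sin²θ) = 0.17834 m.
v = −0.053·100.3·0.54902·[1 + 0.053·0.83581/0.17834] = -3.6443 m/s.
|v| = 3.6443 m/s.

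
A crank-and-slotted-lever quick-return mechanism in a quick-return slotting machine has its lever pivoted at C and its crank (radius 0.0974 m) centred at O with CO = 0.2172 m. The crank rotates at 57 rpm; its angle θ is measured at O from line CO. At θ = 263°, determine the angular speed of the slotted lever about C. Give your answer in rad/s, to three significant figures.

0.801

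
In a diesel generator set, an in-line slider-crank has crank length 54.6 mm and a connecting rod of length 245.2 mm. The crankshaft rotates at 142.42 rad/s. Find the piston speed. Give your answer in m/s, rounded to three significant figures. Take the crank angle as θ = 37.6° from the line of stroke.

5.59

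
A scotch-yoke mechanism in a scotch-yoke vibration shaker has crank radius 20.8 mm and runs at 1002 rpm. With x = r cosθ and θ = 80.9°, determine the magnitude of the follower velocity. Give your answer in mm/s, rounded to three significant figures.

ω = 104.9 rad/s (from 1002 rpm).
x = r cosθ ⇒ ẋ = −rω sinθ.
|v| = rω|sinθ| = 0.0208·104.9·|sin 80.9°| = 2.1551 m/s = 2155.1 mm/s.

2160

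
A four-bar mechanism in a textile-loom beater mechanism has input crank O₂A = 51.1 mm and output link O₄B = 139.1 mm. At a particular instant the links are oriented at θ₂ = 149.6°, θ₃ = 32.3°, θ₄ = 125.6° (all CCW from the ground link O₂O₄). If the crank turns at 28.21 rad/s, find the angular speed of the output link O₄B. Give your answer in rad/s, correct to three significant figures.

ω₂ = 28.21 rad/s
Differentiating the loop-closure r₂e^{iθ₂}+r₃e^{iθ₃}=r₁+r₄e^{iθ₄} gives r₂ω₂e^{iθ₂}+r₃ω₃e^{iθ₃}=r₄ω₄e^{iθ₄}.
Eliminating the other unknown: ω₄ = r₂ω₂ sin(θ₂−θ₃) / [r₄ sin(θ₄−θ₃)].
Numerator sine = +0.88862; denominator sine = +0.99834.
Result = 0.0511·28.21·(+0.88862) / (0.1391·(+0.99834)) = +9.2243 rad/s; magnitude 9.2243 rad/s.

9.22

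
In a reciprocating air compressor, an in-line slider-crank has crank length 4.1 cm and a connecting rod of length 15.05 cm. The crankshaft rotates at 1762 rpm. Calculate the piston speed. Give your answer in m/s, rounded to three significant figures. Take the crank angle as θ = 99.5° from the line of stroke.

7.11

ω = 2π·1762/60 = 184.5 rad/s
For an in-line slider-crank, x = r cosθ + √(L² − r² sin²θ), so v = −rω sinθ·[1 + r cosθ/√(L² − r² sin²θ)].
With r = 0.041 m, L = 0.1505 m, θ = 99.5°: √(L² − r² sin²θ) = 0.14497 m.
v = −0.041·184.5·0.98629·[1 + 0.041·-0.16505/0.14497] = -7.1131 m/s.
|v| = 7.1131 m/s.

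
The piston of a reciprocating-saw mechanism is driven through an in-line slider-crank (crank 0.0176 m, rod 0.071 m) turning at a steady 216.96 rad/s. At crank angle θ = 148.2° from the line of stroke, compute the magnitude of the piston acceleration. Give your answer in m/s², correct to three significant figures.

ω = 217 rad/s
x(θ) = r cosθ + √(L² − r² sin²θ); with ω constant, a = ω²·d²x/dθ².
d²x/dθ² = −r cosθ − r²(cos2θ)/√u − r⁴ sin²2θ/(4u^{3/2}),  u = L² − r² sin²θ = 0.00495499 m².
Substituting r = 0.0176 m, L = 0.071 m, θ = 148.2°: d²x/dθ² = +0.012946 m.
a = ω²·d²x/dθ² = (217)²·(+0.012946) = +609.4 m/s²;  |a| = 609.4 m/s².

609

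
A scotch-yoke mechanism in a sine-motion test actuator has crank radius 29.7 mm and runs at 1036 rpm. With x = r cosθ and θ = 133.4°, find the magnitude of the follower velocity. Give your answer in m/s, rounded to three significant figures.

2.34

ω = 108.5 rad/s (from 1036 rpm).
x = r cosθ ⇒ ẋ = −rω sinθ.
|v| = rω|sinθ| = 0.0297·108.5·|sin 133.4°| = 2.3411 m/s.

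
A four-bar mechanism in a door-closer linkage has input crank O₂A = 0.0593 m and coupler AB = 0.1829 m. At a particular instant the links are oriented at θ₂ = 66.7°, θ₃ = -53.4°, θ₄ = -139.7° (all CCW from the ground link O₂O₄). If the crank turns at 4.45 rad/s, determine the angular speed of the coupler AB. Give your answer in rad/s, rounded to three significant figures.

0.643

ω₂ = 4.45 rad/s
Differentiating the loop-closure r₂e^{iθ₂}+r₃e^{iθ₃}=r₁+r₄e^{iθ₄} gives r₂ω₂e^{iθ₂}+r₃ω₃e^{iθ₃}=r₄ω₄e^{iθ₄}.
Eliminating the other unknown: ω₃ = r₂ω₂ sin(θ₄−θ₂) / [r₃ sin(θ₃−θ₄)].
Numerator sine = +0.44464; denominator sine = +0.99792.
Result = 0.0593·4.45·(+0.44464) / (0.1829·(+0.99792)) = +0.64285 rad/s; magnitude 0.64285 rad/s.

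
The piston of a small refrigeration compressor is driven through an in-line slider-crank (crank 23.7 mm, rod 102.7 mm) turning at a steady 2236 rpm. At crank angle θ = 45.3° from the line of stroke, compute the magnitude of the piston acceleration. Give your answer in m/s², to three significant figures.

915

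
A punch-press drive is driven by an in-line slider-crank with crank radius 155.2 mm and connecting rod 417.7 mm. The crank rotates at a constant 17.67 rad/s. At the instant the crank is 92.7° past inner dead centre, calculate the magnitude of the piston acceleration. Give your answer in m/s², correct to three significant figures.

21.6

ω = 17.67 rad/s
x(θ) = r cosθ + √(L² − r² sin²θ); with ω constant, a = ω²·d²x/dθ².
d²x/dθ² = −r cosθ − r²(cos2θ)/√u − r⁴ sin²2θ/(4u^{3/2}),  u = L² − r² sin²θ = 0.15044 m².
Substituting r = 0.1552 m, L = 0.4177 m, θ = 92.7°: d²x/dθ² = +0.069115 m.
a = ω²·d²x/dθ² = (17.67)²·(+0.069115) = +21.58 m/s²;  |a| = 21.58 m/s².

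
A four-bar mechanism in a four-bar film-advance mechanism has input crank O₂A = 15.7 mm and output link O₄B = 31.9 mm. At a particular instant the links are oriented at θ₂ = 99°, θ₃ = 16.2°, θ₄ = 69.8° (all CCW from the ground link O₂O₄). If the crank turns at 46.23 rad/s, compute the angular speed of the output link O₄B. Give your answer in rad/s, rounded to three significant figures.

28.0

ω₂ = 46.23 rad/s
Differentiating the loop-closure r₂e^{iθ₂}+r₃e^{iθ₃}=r₁+r₄e^{iθ₄} gives r₂ω₂e^{iθ₂}+r₃ω₃e^{iθ₃}=r₄ω₄e^{iθ₄}.
Eliminating the other unknown: ω₄ = r₂ω₂ sin(θ₂−θ₃) / [r₄ sin(θ₄−θ₃)].
Numerator sine = +0.99211; denominator sine = +0.80489.
Result = 0.0157·46.23·(+0.99211) / (0.0319·(+0.80489)) = +28.045 rad/s; magnitude 28.045 rad/s.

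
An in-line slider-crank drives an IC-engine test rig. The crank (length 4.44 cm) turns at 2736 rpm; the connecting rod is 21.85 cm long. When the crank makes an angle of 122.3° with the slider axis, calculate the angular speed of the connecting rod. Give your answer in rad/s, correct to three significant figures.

31.6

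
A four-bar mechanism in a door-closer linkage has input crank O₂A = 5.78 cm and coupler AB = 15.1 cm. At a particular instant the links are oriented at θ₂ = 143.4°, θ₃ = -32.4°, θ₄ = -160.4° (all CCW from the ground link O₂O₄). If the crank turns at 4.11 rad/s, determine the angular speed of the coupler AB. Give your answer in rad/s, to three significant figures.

ω₂ = 4.11 rad/s
Differentiating the loop-closure r₂e^{iθ₂}+r₃e^{iθ₃}=r₁+r₄e^{iθ₄} gives r₂ω₂e^{iθ₂}+r₃ω₃e^{iθ₃}=r₄ω₄e^{iθ₄}.
Eliminating the other unknown: ω₃ = r₂ω₂ sin(θ₄−θ₂) / [r₃ sin(θ₃−θ₄)].
Numerator sine = +0.83098; denominator sine = +0.78801.
Result = 0.0578·4.11·(+0.83098) / (0.151·(+0.78801)) = +1.659 rad/s; magnitude 1.659 rad/s.

1.66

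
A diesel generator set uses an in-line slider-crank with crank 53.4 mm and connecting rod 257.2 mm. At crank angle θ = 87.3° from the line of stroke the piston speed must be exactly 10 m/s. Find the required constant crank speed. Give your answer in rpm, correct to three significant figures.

For an in-line slider-crank, |v_piston| = rω|sinθ|·[1 + r cosθ/√(L² − r² sin²θ)].
With r = 0.0534 m, L = 0.2572 m, θ = 87.3°: the bracketed kinematic factor |dx/dθ| = 0.053874 m.
ω = v/|dx/dθ| = 10/0.053874 = 185.62 rad/s.
N = 60ω/(2π) = 1772.5 rpm.

1770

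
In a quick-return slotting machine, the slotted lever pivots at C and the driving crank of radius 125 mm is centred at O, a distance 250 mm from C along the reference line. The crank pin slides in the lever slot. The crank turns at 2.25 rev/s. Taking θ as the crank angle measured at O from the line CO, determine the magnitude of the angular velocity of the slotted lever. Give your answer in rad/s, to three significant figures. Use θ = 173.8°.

ω = 14.14 rad/s (from 2.25 rev/s).
Crank pin A relative to C: A = (d + r cosθ, r sinθ); lever angle φ = atan2(r sinθ, d + r cosθ).
Differentiating tanφ: φ̇ = rω(d cosθ + r)/(d² + r² + 2dr cosθ).
d² + r² + 2dr cosθ = |CA|² = 0.0159906 m²;  d cosθ + r = -0.12354 m.
|ω_lever| = |0.125·14.14·-0.12354| / 0.0159906 = 13.652 rad/s.

13.7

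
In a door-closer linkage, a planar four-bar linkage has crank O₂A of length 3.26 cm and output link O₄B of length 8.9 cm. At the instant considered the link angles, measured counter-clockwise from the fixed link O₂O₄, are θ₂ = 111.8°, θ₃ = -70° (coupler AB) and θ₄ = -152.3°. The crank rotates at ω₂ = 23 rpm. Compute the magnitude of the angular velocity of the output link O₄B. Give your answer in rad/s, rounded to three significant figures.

0.0280

ω₂ = 2.409 rad/s (from 23 rpm).
Differentiating the loop-closure r₂e^{iθ₂}+r₃e^{iθ₃}=r₁+r₄e^{iθ₄} gives r₂ω₂e^{iθ₂}+r₃ω₃e^{iθ₃}=r₄ω₄e^{iθ₄}.
Eliminating the other unknown: ω₄ = r₂ω₂ sin(θ₂−θ₃) / [r₄ sin(θ₄−θ₃)].
Numerator sine = -0.03141; denominator sine = -0.99098.
Result = 0.0326·2.409·(-0.03141) / (0.089·(-0.99098)) = +0.027964 rad/s; magnitude 0.027964 rad/s.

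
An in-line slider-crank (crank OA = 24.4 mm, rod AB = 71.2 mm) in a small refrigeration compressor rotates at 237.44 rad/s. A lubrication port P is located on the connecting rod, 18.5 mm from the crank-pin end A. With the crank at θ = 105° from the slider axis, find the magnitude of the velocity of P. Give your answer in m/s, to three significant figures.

ω = 237.4 rad/s.  Crank-pin speed |V_A| = rω = 5.7935 m/s, perpendicular to OA.
Rod angle: sinφ = −(r/L) sinθ ⇒ φ = -19.331°; ω_rod = −rω cosθ/√(L²−r²sin²θ) = +22.318 rad/s.
V_P = V_A + ω_rod × AP, with AP = 0.0185 m along the rod.
Components: V_Px = −rω sinθ − a·ω_rod·sinφ = -5.4595 m/s;  V_Py = rω cosθ + a·ω_rod·cosφ = -1.1099 m/s.
|V_P| = √(V_Px² + V_Py²) = 5.5711 m/s.

5.57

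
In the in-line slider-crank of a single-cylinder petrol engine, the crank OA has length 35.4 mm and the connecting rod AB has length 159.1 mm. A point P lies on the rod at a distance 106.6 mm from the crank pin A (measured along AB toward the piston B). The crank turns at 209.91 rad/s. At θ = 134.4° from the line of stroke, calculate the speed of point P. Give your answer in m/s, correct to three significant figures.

5.05

ω = 209.9 rad/s.  Crank-pin speed |V_A| = rω = 7.4308 m/s, perpendicular to OA.
Rod angle: sinφ = −(r/L) sinθ ⇒ φ = -9.147°; ω_rod = −rω cosθ/√(L²−r²sin²θ) = +33.099 rad/s.
V_P = V_A + ω_rod × AP, with AP = 0.1066 m along the rod.
Components: V_Px = −rω sinθ − a·ω_rod·sinφ = -4.7482 m/s;  V_Py = rω cosθ + a·ω_rod·cosφ = -1.7156 m/s.
|V_P| = √(V_Px² + V_Py²) = 5.0486 m/s.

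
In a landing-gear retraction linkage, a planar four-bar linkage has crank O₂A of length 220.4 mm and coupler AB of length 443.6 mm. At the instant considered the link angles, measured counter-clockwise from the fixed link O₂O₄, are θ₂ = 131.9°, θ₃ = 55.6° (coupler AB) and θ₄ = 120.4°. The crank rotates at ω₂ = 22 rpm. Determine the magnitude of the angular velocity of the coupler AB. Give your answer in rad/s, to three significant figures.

0.252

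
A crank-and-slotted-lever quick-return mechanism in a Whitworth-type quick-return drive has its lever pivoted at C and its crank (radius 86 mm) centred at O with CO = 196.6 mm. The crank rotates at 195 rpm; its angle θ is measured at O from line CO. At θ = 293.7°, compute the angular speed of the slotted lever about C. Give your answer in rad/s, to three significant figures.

4.86

ω = 20.42 rad/s (from 195 rpm).
Crank pin A relative to C: A = (d + r cosθ, r sinθ); lever angle φ = atan2(r sinθ, d + r cosθ).
Differentiating tanφ: φ̇ = rω(d cosθ + r)/(d² + r² + 2dr cosθ).
d² + r² + 2dr cosθ = |CA|² = 0.0596395 m²;  d cosθ + r = +0.16502 m.
|ω_lever| = |0.086·20.42·+0.16502| / 0.0596395 = 4.8593 rad/s.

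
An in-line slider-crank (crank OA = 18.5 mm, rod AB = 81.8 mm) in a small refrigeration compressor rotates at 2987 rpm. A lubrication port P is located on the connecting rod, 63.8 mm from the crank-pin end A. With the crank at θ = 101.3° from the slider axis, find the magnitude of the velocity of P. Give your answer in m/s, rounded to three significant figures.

5.48

ω = 312.8 rad/s.  Crank-pin speed |V_A| = rω = 5.7868 m/s, perpendicular to OA.
Rod angle: sinφ = −(r/L) sinθ ⇒ φ = -12.813°; ω_rod = −rω cosθ/√(L²−r²sin²θ) = +14.216 rad/s.
V_P = V_A + ω_rod × AP, with AP = 0.0638 m along the rod.
Components: V_Px = −rω sinθ − a·ω_rod·sinφ = -5.4734 m/s;  V_Py = rω cosθ + a·ω_rod·cosφ = -0.24951 m/s.
|V_P| = √(V_Px² + V_Py²) = 5.4791 m/s.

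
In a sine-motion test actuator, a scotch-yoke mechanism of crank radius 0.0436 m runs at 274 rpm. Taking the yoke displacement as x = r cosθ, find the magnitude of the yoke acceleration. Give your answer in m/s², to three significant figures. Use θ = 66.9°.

ω = 28.69 rad/s (from 274 rpm).
x = r cosθ ⇒ ẍ = −rω² cosθ (ω constant).
|a| = rω²|cosθ| = 0.0436·(28.69)²·|cos 66.9°| = 14.083 m/s².

14.1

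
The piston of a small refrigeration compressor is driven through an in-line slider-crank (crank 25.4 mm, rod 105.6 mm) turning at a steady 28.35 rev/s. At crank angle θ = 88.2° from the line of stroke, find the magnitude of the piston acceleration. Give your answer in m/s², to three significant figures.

ω = 2π·28.4 = 178.1 rad/s
x(θ) = r cosθ + √(L² − r² sin²θ); with ω constant, a = ω²·d²x/dθ².
d²x/dθ² = −r cosθ − r²(cos2θ)/√u − r⁴ sin²2θ/(4u^{3/2}),  u = L² − r² sin²θ = 0.0105068 m².
Substituting r = 0.0254 m, L = 0.1056 m, θ = 88.2°: d²x/dθ² = +0.0054834 m.
a = ω²·d²x/dθ² = (178.1)²·(+0.0054834) = +173.99 m/s²;  |a| = 173.99 m/s².

174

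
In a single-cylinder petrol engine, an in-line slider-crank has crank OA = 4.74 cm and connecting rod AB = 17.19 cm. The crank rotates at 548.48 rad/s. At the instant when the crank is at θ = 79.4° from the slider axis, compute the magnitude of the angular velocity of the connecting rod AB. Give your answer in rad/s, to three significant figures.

28.9

ω = 548.5 rad/s
The rod makes angle φ with the slider axis where L sinφ = r sinθ; differentiating, L cosφ·φ̇ = r ω cosθ.
L cosφ = √(L² − r² sin²θ) = 0.16547 m.
|ω_rod| = r ω |cosθ| / √(L² − r² sin²θ) = 0.0474·548.5·0.18395/0.16547 = 28.902 rad/s.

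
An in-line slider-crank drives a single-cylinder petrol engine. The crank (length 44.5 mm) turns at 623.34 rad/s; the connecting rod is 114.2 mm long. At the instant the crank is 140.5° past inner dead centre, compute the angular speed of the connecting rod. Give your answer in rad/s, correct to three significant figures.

ω = 623.3 rad/s
The rod makes angle φ with the slider axis where L sinφ = r sinθ; differentiating, L cosφ·φ̇ = r ω cosθ.
L cosφ = √(L² − r² sin²θ) = 0.11064 m.
|ω_rod| = r ω |cosθ| / √(L² − r² sin²θ) = 0.0445·623.3·0.77162/0.11064 = 193.46 rad/s.

193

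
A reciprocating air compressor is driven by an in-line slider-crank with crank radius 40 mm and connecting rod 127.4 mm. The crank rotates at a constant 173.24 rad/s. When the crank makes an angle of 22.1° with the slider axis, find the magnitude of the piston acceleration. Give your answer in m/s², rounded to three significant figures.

ω = 173.2 rad/s
x(θ) = r cosθ + √(L² − r² sin²θ); with ω constant, a = ω²·d²x/dθ².
d²x/dθ² = −r cosθ − r²(cos2θ)/√u − r⁴ sin²2θ/(4u^{3/2}),  u = L² − r² sin²θ = 0.0160043 m².
Substituting r = 0.04 m, L = 0.1274 m, θ = 22.1°: d²x/dθ² = -0.046282 m.
a = ω²·d²x/dθ² = (173.2)²·(-0.046282) = -1389 m/s²;  |a| = 1389 m/s².

1390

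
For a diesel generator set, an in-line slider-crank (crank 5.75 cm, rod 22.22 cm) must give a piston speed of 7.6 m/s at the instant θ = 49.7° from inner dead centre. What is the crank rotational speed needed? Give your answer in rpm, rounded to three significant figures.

1410

For an in-line slider-crank, |v_piston| = rω|sinθ|·[1 + r cosθ/√(L² − r² sin²θ)].
With r = 0.0575 m, L = 0.2222 m, θ = 49.7°: the bracketed kinematic factor |dx/dθ| = 0.051341 m.
ω = v/|dx/dθ| = 7.6/0.051341 = 148.03 rad/s.
N = 60ω/(2π) = 1413.6 rpm.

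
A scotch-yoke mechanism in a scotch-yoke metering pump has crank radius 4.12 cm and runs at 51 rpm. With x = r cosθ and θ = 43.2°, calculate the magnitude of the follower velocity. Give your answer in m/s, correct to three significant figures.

0.151

ω = 5.341 rad/s (from 51 rpm).
x = r cosθ ⇒ ẋ = −rω sinθ.
|v| = rω|sinθ| = 0.0412·5.341·|sin 43.2°| = 0.15063 m/s.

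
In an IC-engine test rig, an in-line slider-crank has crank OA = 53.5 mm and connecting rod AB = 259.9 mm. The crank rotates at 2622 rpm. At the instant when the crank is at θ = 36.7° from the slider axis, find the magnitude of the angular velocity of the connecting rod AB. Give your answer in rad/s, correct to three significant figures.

ω = 274.6 rad/s (converted from 2622 rpm).
The rod makes angle φ with the slider axis where L sinφ = r sinθ; differentiating, L cosφ·φ̇ = r ω cosθ.
L cosφ = √(L² − r² sin²θ) = 0.25793 m.
|ω_rod| = r ω |cosθ| / √(L² − r² sin²θ) = 0.0535·274.6·0.80178/0.25793 = 45.664 rad/s.

45.7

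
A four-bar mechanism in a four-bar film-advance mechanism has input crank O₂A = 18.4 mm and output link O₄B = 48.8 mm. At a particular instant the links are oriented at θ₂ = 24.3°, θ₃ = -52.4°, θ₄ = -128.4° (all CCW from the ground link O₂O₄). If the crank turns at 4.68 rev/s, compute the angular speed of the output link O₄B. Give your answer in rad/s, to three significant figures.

ω₂ = 29.41 rad/s (from 4.68 rev/s).
Differentiating the loop-closure r₂e^{iθ₂}+r₃e^{iθ₃}=r₁+r₄e^{iθ₄} gives r₂ω₂e^{iθ₂}+r₃ω₃e^{iθ₃}=r₄ω₄e^{iθ₄}.
Eliminating the other unknown: ω₄ = r₂ω₂ sin(θ₂−θ₃) / [r₄ sin(θ₄−θ₃)].
Numerator sine = +0.97318; denominator sine = -0.97030.
Result = 0.0184·29.41·(+0.97318) / (0.0488·(-0.97030)) = -11.12 rad/s; magnitude 11.12 rad/s.

11.1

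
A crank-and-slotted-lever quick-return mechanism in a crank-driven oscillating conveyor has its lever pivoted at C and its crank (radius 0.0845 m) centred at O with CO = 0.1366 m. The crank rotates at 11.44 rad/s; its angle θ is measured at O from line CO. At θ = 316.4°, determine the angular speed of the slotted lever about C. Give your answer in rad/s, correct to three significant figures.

ω = 11.44 rad/s
Crank pin A relative to C: A = (d + r cosθ, r sinθ); lever angle φ = atan2(r sinθ, d + r cosθ).
Differentiating tanφ: φ̇ = rω(d cosθ + r)/(d² + r² + 2dr cosθ).
d² + r² + 2dr cosθ = |CA|² = 0.0425176 m²;  d cosθ + r = +0.18342 m.
|ω_lever| = |0.0845·11.44·+0.18342| / 0.0425176 = 4.1703 rad/s.

4.17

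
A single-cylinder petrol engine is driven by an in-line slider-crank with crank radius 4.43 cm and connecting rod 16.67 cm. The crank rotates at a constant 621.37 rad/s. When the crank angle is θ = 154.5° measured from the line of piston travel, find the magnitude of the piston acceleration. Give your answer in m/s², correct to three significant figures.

12500

ω = 621.4 rad/s
x(θ) = r cosθ + √(L² − r² sin²θ); with ω constant, a = ω²·d²x/dθ².
d²x/dθ² = −r cosθ − r²(cos2θ)/√u − r⁴ sin²2θ/(4u^{3/2}),  u = L² − r² sin²θ = 0.0274252 m².
Substituting r = 0.0443 m, L = 0.1667 m, θ = 154.5°: d²x/dθ² = +0.032399 m.
a = ω²·d²x/dθ² = (621.4)²·(+0.032399) = +12509 m/s²;  |a| = 12509 m/s².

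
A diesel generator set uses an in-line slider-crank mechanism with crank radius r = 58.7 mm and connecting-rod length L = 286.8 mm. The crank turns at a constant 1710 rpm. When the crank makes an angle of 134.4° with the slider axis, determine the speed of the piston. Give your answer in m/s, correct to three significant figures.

ω = 2π·1710/60 = 179.1 rad/s
For an in-line slider-crank, x = r cosθ + √(L² − r² sin²θ), so v = −rω sinθ·[1 + r cosθ/√(L² − r² sin²θ)].
With r = 0.0587 m, L = 0.2868 m, θ = 134.4°: √(L² − r² sin²θ) = 0.28372 m.
v = −0.0587·179.1·0.71447·[1 + 0.0587·-0.69966/0.28372] = -6.423 m/s.
|v| = 6.423 m/s.

6.42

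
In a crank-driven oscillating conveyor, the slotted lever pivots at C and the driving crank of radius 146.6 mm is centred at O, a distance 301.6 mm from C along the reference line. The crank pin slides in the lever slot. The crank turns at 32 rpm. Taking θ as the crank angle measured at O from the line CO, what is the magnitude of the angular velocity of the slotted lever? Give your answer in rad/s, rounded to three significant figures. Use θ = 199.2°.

ω = 3.351 rad/s (from 32 rpm).
Crank pin A relative to C: A = (d + r cosθ, r sinθ); lever angle φ = atan2(r sinθ, d + r cosθ).
Differentiating tanφ: φ̇ = rω(d cosθ + r)/(d² + r² + 2dr cosθ).
d² + r² + 2dr cosθ = |CA|² = 0.0289437 m²;  d cosθ + r = -0.13822 m.
|ω_lever| = |0.1466·3.351·-0.13822| / 0.0289437 = 2.3461 rad/s.

2.35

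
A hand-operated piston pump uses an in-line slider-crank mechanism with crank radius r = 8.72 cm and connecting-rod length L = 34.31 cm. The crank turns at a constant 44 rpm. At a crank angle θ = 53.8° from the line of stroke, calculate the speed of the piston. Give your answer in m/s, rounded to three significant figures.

0.374

ω = 2π·44/60 = 4.608 rad/s
For an in-line slider-crank, x = r cosθ + √(L² − r² sin²θ), so v = −rω sinθ·[1 + r cosθ/√(L² − r² sin²θ)].
With r = 0.0872 m, L = 0.3431 m, θ = 53.8°: √(L² − r² sin²θ) = 0.33581 m.
v = −0.0872·4.608·0.80696·[1 + 0.0872·0.59061/0.33581] = -0.37395 m/s.
|v| = 0.37395 m/s.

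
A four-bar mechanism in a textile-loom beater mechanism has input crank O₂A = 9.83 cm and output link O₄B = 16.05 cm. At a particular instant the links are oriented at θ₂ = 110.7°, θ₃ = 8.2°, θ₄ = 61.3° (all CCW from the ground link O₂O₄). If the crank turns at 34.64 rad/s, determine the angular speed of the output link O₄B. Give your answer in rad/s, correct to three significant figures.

ω₂ = 34.64 rad/s
Differentiating the loop-closure r₂e^{iθ₂}+r₃e^{iθ₃}=r₁+r₄e^{iθ₄} gives r₂ω₂e^{iθ₂}+r₃ω₃e^{iθ₃}=r₄ω₄e^{iθ₄}.
Eliminating the other unknown: ω₄ = r₂ω₂ sin(θ₂−θ₃) / [r₄ sin(θ₄−θ₃)].
Numerator sine = +0.97630; denominator sine = +0.79968.
Result = 0.0983·34.64·(+0.97630) / (0.1605·(+0.79968)) = +25.901 rad/s; magnitude 25.901 rad/s.

25.9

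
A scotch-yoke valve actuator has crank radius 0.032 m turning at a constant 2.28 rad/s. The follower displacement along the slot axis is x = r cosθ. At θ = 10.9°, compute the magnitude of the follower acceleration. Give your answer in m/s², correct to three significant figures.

0.163

ω = 2.28 rad/s
x = r cosθ ⇒ ẍ = −rω² cosθ (ω constant).
|a| = rω²|cosθ| = 0.032·(2.28)²·|cos 10.9°| = 0.16335 m/s².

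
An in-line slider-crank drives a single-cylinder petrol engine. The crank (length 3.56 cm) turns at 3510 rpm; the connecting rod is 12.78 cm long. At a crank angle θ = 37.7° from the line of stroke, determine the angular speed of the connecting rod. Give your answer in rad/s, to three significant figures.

ω = 367.6 rad/s (converted from 3510 rpm).
The rod makes angle φ with the slider axis where L sinφ = r sinθ; differentiating, L cosφ·φ̇ = r ω cosθ.
L cosφ = √(L² − r² sin²θ) = 0.12593 m.
|ω_rod| = r ω |cosθ| / √(L² − r² sin²θ) = 0.0356·367.6·0.79122/0.12593 = 82.215 rad/s.

82.2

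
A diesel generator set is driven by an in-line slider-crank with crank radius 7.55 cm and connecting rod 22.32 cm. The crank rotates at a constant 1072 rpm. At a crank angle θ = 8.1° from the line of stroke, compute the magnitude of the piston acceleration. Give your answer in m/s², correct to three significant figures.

ω = 2π·1072/60 = 112.3 rad/s
x(θ) = r cosθ + √(L² − r² sin²θ); with ω constant, a = ω²·d²x/dθ².
d²x/dθ² = −r cosθ − r²(cos2θ)/√u − r⁴ sin²2θ/(4u^{3/2}),  u = L² − r² sin²θ = 0.0497051 m².
Substituting r = 0.0755 m, L = 0.2232 m, θ = 8.1°: d²x/dθ² = -0.099356 m.
a = ω²·d²x/dθ² = (112.3)²·(-0.099356) = -1252.1 m/s²;  |a| = 1252.1 m/s².

1250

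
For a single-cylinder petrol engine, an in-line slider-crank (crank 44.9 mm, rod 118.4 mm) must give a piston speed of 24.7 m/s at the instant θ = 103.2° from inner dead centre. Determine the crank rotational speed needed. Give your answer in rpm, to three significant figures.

5950

For an in-line slider-crank, |v_piston| = rω|sinθ|·[1 + r cosθ/√(L² − r² sin²θ)].
With r = 0.0449 m, L = 0.1184 m, θ = 103.2°: the bracketed kinematic factor |dx/dθ| = 0.03964 m.
ω = v/|dx/dθ| = 24.7/0.03964 = 623.1 rad/s.
N = 60ω/(2π) = 5950.2 rpm.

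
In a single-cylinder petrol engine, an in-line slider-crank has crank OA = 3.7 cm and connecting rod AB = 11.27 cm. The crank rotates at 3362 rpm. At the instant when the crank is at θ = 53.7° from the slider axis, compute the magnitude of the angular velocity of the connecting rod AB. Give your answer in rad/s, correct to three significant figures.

ω = 352.1 rad/s (converted from 3362 rpm).
The rod makes angle φ with the slider axis where L sinφ = r sinθ; differentiating, L cosφ·φ̇ = r ω cosθ.
L cosφ = √(L² − r² sin²θ) = 0.10868 m.
|ω_rod| = r ω |cosθ| / √(L² − r² sin²θ) = 0.037·352.1·0.59201/0.10868 = 70.957 rad/s.

71.0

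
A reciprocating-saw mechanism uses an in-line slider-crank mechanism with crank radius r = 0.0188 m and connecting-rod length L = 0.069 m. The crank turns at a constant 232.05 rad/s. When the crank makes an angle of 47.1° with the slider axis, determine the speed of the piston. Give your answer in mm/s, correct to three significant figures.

3800

ω = 232.1 rad/s
For an in-line slider-crank, x = r cosθ + √(L² − r² sin²θ), so v = −rω sinθ·[1 + r cosθ/√(L² − r² sin²θ)].
With r = 0.0188 m, L = 0.069 m, θ = 47.1°: √(L² − r² sin²θ) = 0.067612 m.
v = −0.0188·232.1·0.73254·[1 + 0.0188·0.68072/0.067612] = -3.8006 m/s.
|v| = 3.8006 m/s = 3800.6 mm/s.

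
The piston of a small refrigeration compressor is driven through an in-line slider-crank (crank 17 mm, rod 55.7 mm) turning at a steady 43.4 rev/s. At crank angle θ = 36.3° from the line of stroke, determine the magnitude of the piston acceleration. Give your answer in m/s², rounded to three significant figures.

1140

ω = 2π·43.4 = 272.7 rad/s
x(θ) = r cosθ + √(L² − r² sin²θ); with ω constant, a = ω²·d²x/dθ².
d²x/dθ² = −r cosθ − r²(cos2θ)/√u − r⁴ sin²2θ/(4u^{3/2}),  u = L² − r² sin²θ = 0.0030012 m².
Substituting r = 0.017 m, L = 0.0557 m, θ = 36.3°: d²x/dθ² = -0.015394 m.
a = ω²·d²x/dθ² = (272.7)²·(-0.015394) = -1144.7 m/s²;  |a| = 1144.7 m/s².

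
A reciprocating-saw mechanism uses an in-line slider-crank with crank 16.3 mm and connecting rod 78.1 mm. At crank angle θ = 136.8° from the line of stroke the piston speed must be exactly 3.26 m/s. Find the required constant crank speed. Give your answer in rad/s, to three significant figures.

345

For an in-line slider-crank, |v_piston| = rω|sinθ|·[1 + r cosθ/√(L² − r² sin²θ)].
With r = 0.0163 m, L = 0.0781 m, θ = 136.8°: the bracketed kinematic factor |dx/dθ| = 0.0094429 m.
ω = v/|dx/dθ| = 3.26/0.0094429 = 345.23 rad/s.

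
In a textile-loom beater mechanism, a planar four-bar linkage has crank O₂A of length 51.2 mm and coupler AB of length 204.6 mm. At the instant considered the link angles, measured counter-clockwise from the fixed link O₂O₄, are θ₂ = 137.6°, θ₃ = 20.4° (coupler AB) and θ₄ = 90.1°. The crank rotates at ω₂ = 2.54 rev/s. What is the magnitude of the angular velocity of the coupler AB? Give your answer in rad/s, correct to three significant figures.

3.14

ω₂ = 15.96 rad/s (from 2.54 rev/s).
Differentiating the loop-closure r₂e^{iθ₂}+r₃e^{iθ₃}=r₁+r₄e^{iθ₄} gives r₂ω₂e^{iθ₂}+r₃ω₃e^{iθ₃}=r₄ω₄e^{iθ₄}.
Eliminating the other unknown: ω₃ = r₂ω₂ sin(θ₄−θ₂) / [r₃ sin(θ₃−θ₄)].
Numerator sine = -0.73728; denominator sine = -0.93789.
Result = 0.0512·15.96·(-0.73728) / (0.2046·(-0.93789)) = +3.1395 rad/s; magnitude 3.1395 rad/s.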